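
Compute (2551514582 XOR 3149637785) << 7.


Step 1: 2551514582 ^ 3149637785 = 598650191
Step 2: 598650191 << 7 = 76627224448

76627224448


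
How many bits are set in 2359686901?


0b10001100101001011111011011110101 has 19 set bits

19


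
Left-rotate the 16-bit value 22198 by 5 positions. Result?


Rotate 0b101011010110110 left by 5 (16-bit) = 0b1101011011001010 = 54986

54986


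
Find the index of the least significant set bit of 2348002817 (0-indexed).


0b10001011111100111010111000000001. Lowest set bit at position 0

0


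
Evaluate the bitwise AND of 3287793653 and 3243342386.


0b11000011111101111011111111110101 & 0b11000001010100010111101000110010 = 0b11000001010100010011101000110000 = 3243326000

3243326000


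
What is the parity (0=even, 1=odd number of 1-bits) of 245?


0b11110101 has 6 ones => parity 0

0


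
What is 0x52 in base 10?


52 hex = 82 decimal

82


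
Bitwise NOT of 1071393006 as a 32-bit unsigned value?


~0b111111110111000010100011101110 = 0b11000000001000111101011100010001 = 3223574289 (32-bit unsigned)

3223574289


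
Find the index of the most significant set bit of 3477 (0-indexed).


0b110110010101. Highest set bit at position 11

11


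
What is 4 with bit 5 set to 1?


4 | (1 << 5) = 4 | 32 = 36

36


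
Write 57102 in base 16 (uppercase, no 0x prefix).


57102 = DF0E hex

DF0E


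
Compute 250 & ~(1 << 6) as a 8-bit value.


250 & ~(1 << 6) = 186

186


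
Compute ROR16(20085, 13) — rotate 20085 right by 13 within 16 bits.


Rotate 0b100111001110101 right by 13 (16-bit) = 0b111001110101010 = 29610

29610


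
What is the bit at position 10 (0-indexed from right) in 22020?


0b101011000000100, position 10 = 1

1


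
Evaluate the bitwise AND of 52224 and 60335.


0b1100110000000000 & 0b1110101110101111 = 0b1100100000000000 = 51200

51200


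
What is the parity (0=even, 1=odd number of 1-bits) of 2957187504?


0b10110000010000110001100110110000 has 12 ones => parity 0

0


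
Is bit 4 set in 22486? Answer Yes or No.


0b101011111010110, bit 4 = 1. Yes

Yes


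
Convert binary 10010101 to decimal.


10010101 in decimal = 149

149


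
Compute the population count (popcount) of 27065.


0b110100110111001 has 9 set bits

9


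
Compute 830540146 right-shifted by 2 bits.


0b110001100000010000100101110010 >> 2 = 0b1100011000000100001001011100 = 207635036

207635036


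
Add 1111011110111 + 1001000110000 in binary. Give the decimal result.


1111011110111 + 1001000110000 = 11000100100111 = 12583

12583


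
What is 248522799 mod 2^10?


248522799 & 1023 = 47

47


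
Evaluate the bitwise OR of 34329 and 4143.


0b1000011000011001 | 0b1000000101111 = 0b1001011000111111 = 38463

38463


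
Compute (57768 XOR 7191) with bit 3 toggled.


Step 1: 57768 ^ 7191 = 64959
Step 2: 64959 ^ (1 << 3) = 64959 ^ 8 = 64951

64951


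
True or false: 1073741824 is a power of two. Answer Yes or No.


0b1000000000000000000000000000000. Only one bit set => Yes

Yes


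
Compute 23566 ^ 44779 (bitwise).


0b101110000001110 ^ 0b1010111011101011 = 0b1111001011100101 = 62181

62181


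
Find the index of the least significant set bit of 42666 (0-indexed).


0b1010011010101010. Lowest set bit at position 1

1


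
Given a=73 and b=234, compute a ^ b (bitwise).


73 ^ 234 = 163

163


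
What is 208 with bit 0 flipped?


208 ^ (1 << 0) = 208 ^ 1 = 209

209


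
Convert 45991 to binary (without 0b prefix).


45991 = 1011001110100111 in binary

1011001110100111


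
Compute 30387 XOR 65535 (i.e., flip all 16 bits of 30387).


30387 ^ 65535 = 35148

35148


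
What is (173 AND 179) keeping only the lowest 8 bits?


Step 1: 173 & 179 = 161
Step 2: 161 & 255 = 161

161


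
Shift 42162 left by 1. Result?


0b1010010010110010 << 1 = 0b10100100101100100 = 84324

84324


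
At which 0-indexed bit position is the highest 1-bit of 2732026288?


0b10100010110101110110100110110000. Highest set bit at position 31

31


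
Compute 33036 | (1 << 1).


33036 | (1 << 1) = 33036 | 2 = 33038

33038


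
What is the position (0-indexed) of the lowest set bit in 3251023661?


0b11000001110001101010111100101101. Lowest set bit at position 0

0


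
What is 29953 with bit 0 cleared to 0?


29953 & ~(1 << 0) = 29952

29952


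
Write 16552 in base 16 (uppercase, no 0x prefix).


16552 = 40A8 hex

40A8


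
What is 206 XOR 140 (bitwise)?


0b11001110 ^ 0b10001100 = 0b1000010 = 66

66


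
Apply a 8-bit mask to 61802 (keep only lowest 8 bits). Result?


61802 & 255 = 106

106


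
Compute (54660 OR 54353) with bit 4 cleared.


Step 1: 54660 | 54353 = 54741
Step 2: 54741 & ~(1 << 4) = 54725

54725


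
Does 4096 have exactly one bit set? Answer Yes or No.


0b1000000000000. Only one bit set => Yes

Yes


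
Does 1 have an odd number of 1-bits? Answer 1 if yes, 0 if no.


0b1 has 1 ones => parity 1

1


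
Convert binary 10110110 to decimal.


10110110 in decimal = 182

182


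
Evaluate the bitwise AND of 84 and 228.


0b1010100 & 0b11100100 = 0b1000100 = 68

68


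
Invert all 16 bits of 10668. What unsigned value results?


10668 ^ 65535 = 54867

54867


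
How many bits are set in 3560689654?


0b11010100001110111100111111110110 has 21 set bits

21


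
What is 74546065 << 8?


0b100011100010111101110010001 << 8 = 0b10001110001011110111001000100000000 = 19083792640

19083792640


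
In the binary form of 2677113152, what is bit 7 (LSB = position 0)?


0b10011111100100011000000101000000, position 7 = 0

0


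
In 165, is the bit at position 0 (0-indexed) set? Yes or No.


0b10100101, bit 0 = 1. Yes

Yes


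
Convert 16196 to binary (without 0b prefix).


16196 = 11111101000100 in binary

11111101000100


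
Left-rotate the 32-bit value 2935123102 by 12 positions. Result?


Rotate 0b10101110111100100110110010011110 left by 12 (32-bit) = 0b100110110010011110101011101111 = 650767087

650767087


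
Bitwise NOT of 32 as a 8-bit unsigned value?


~0b100000 = 0b11011111 = 223 (8-bit unsigned)

223


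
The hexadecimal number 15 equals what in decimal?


15 hex = 21 decimal

21


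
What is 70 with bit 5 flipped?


70 ^ (1 << 5) = 70 ^ 32 = 102

102


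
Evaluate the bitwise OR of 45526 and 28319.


0b1011000111010110 | 0b110111010011111 = 0b1111111111011111 = 65503

65503


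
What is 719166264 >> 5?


0b101010110111011001101100111000 >> 5 = 0b1010101101110110011011001 = 22473945

22473945


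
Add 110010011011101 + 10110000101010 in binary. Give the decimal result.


110010011011101 + 10110000101010 = 1001000100000111 = 37127

37127


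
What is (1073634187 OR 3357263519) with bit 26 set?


Step 1: 1073634187 | 3357263519 = 4294959007
Step 2: 4294959007 | (1 << 26) = 4294959007 | 67108864 = 4294959007

4294959007


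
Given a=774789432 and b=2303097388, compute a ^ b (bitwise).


774789432 ^ 2303097388 = 2808619796

2808619796


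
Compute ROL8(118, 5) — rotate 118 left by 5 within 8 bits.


Rotate 0b1110110 left by 5 (8-bit) = 0b11001110 = 206

206


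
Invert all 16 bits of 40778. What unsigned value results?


40778 ^ 65535 = 24757

24757


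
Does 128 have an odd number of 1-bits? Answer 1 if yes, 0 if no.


0b10000000 has 1 ones => parity 1

1


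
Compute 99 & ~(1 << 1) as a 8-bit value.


99 & ~(1 << 1) = 97

97


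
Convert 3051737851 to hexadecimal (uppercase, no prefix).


3051737851 = B5E5D2FB hex

B5E5D2FB


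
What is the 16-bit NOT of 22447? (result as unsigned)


~0b101011110101111 = 0b1010100001010000 = 43088 (16-bit unsigned)

43088


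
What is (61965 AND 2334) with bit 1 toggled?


Step 1: 61965 & 2334 = 12
Step 2: 12 ^ (1 << 1) = 12 ^ 2 = 14

14


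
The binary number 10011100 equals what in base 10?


10011100 in decimal = 156

156


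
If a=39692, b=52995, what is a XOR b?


39692 ^ 52995 = 21519

21519


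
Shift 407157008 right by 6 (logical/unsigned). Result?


0b11000010001001011100100010000 >> 6 = 0b11000010001001011100100 = 6361828

6361828


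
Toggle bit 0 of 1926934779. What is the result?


1926934779 ^ (1 << 0) = 1926934779 ^ 1 = 1926934778

1926934778


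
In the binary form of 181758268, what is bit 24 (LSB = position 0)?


0b1010110101010110100100111100, position 24 = 0

0


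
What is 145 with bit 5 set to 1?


145 | (1 << 5) = 145 | 32 = 177

177


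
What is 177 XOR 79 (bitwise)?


0b10110001 ^ 0b1001111 = 0b11111110 = 254

254


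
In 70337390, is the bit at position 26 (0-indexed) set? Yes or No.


0b100001100010100001101101110, bit 26 = 1. Yes

Yes


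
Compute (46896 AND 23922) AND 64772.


Step 1: 46896 & 23922 = 5424
Step 2: 5424 & 64772 = 5376

5376


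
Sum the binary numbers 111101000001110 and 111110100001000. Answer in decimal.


111101000001110 + 111110100001000 = 1111011100010110 = 63254

63254


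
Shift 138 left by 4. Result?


0b10001010 << 4 = 0b100010100000 = 2208

2208


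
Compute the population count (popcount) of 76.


0b1001100 has 3 set bits

3


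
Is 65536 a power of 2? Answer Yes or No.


0b10000000000000000. Only one bit set => Yes

Yes


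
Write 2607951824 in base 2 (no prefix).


2607951824 = 10011011011100100010111111010000 in binary

10011011011100100010111111010000


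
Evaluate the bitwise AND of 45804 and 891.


0b1011001011101100 & 0b1101111011 = 0b1001101000 = 616

616


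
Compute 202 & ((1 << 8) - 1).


202 & 255 = 202

202


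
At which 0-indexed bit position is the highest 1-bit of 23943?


0b101110110000111. Highest set bit at position 14

14


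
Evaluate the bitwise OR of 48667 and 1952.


0b1011111000011011 | 0b11110100000 = 0b1011111110111011 = 49083

49083


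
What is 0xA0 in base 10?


A0 hex = 160 decimal

160


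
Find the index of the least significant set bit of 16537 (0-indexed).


0b100000010011001. Lowest set bit at position 0

0


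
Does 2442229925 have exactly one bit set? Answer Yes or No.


0b10010001100100010111100010100101. Multiple bits set => No

No


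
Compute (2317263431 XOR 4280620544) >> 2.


Step 1: 2317263431 ^ 4280620544 = 1966847047
Step 2: 1966847047 >> 2 = 491711761

491711761


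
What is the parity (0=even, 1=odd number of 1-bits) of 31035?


0b111100100111011 has 10 ones => parity 0

0


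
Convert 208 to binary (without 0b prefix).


208 = 11010000 in binary

11010000


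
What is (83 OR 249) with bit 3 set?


Step 1: 83 | 249 = 251
Step 2: 251 | (1 << 3) = 251 | 8 = 251

251


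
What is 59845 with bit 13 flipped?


59845 ^ (1 << 13) = 59845 ^ 8192 = 51653

51653


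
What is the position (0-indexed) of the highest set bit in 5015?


0b1001110010111. Highest set bit at position 12

12


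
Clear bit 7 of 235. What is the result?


235 & ~(1 << 7) = 107

107


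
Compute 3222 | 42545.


0b110010010110 | 0b1010011000110001 = 0b1010111010110111 = 44727

44727


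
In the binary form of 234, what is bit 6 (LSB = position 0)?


0b11101010, position 6 = 1

1


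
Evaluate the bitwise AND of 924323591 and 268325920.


0b110111000110000000111100000111 & 0b1111111111100101010000100000 = 0b111000110000000010000000000 = 119014400

119014400


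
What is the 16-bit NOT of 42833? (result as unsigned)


~0b1010011101010001 = 0b101100010101110 = 22702 (16-bit unsigned)

22702


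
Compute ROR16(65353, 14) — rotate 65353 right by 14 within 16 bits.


Rotate 0b1111111101001001 right by 14 (16-bit) = 0b1111110100100111 = 64807

64807


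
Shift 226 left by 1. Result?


0b11100010 << 1 = 0b111000100 = 452

452


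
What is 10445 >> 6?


0b10100011001101 >> 6 = 0b10100011 = 163

163


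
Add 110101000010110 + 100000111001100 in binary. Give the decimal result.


110101000010110 + 100000111001100 = 1010101111100010 = 44002

44002


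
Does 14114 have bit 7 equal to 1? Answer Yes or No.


0b11011100100010, bit 7 = 0. No

No


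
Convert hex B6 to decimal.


B6 hex = 182 decimal

182


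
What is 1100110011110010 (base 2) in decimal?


1100110011110010 in decimal = 52466

52466


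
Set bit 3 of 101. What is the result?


101 | (1 << 3) = 101 | 8 = 109

109


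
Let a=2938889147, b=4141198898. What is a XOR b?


2938889147 ^ 4141198898 = 1509838217

1509838217


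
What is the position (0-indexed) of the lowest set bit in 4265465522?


0b11111110001111011101011010110010. Lowest set bit at position 1

1


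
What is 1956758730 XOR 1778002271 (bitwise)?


0b1110100101000011100010011001010 ^ 0b1101001111110100010100101011111 = 0b11101010110111110110110010101 = 492563861

492563861


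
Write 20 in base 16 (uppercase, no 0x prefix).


20 = 14 hex

14


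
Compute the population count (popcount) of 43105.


0b1010100001100001 has 6 set bits

6


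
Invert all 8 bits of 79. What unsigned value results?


79 ^ 255 = 176

176


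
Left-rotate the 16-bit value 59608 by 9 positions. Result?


Rotate 0b1110100011011000 left by 9 (16-bit) = 0b1011000111010001 = 45521

45521


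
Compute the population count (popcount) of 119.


0b1110111 has 6 set bits

6


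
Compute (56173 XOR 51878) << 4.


Step 1: 56173 ^ 51878 = 4555
Step 2: 4555 << 4 = 72880

72880


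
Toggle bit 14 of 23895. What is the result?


23895 ^ (1 << 14) = 23895 ^ 16384 = 7511

7511


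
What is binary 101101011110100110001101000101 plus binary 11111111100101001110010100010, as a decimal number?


101101011110100110001101000101 + 11111111100101001110010100010 = 1001101011011001111111111100111 = 1298989031

1298989031


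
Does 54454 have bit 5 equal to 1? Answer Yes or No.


0b1101010010110110, bit 5 = 1. Yes

Yes


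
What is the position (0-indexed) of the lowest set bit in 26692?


0b110100001000100. Lowest set bit at position 2

2


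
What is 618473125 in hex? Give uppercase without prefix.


618473125 = 24DD26A5 hex

24DD26A5


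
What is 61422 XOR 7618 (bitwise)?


0b1110111111101110 ^ 0b1110111000010 = 0b1111001000101100 = 61996

61996


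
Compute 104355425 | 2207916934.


0b110001110000101011001100001 | 0b10000011100110100010001110000110 = 0b10000111101110100111011111100111 = 2277144551

2277144551


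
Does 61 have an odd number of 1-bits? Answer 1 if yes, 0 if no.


0b111101 has 5 ones => parity 1

1


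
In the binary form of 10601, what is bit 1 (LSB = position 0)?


0b10100101101001, position 1 = 0

0


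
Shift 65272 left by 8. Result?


0b1111111011111000 << 8 = 0b111111101111100000000000 = 16709632

16709632


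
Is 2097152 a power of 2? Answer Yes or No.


0b1000000000000000000000. Only one bit set => Yes

Yes


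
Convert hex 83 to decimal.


83 hex = 131 decimal

131


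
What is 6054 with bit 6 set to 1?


6054 | (1 << 6) = 6054 | 64 = 6118

6118


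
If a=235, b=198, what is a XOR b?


235 ^ 198 = 45

45


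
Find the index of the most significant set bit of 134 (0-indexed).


0b10000110. Highest set bit at position 7

7


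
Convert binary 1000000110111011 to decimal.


1000000110111011 in decimal = 33211

33211


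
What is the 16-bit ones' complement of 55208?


55208 ^ 65535 = 10327

10327


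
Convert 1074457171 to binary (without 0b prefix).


1074457171 = 1000000000010101110101001010011 in binary

1000000000010101110101001010011


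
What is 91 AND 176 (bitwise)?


0b1011011 & 0b10110000 = 0b10000 = 16

16


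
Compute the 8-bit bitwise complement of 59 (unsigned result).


~0b111011 = 0b11000100 = 196 (8-bit unsigned)

196


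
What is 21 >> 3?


0b10101 >> 3 = 0b10 = 2

2


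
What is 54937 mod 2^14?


54937 & 16383 = 5785

5785


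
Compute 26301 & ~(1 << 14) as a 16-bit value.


26301 & ~(1 << 14) = 9917

9917


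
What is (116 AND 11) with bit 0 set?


Step 1: 116 & 11 = 0
Step 2: 0 | (1 << 0) = 0 | 1 = 1

1


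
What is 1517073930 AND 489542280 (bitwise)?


0b1011010011011001011011000001010 & 0b11101001011011101001010001000 = 0b11000001011001001001000001000 = 405574152

405574152


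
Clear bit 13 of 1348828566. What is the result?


1348828566 & ~(1 << 13) = 1348820374

1348820374


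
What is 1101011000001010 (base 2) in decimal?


1101011000001010 in decimal = 54794

54794


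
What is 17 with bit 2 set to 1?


17 | (1 << 2) = 17 | 4 = 21

21


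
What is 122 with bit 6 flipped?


122 ^ (1 << 6) = 122 ^ 64 = 58

58


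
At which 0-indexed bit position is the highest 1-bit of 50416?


0b1100010011110000. Highest set bit at position 15

15


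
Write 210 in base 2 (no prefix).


210 = 11010010 in binary

11010010


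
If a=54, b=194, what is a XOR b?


54 ^ 194 = 244

244


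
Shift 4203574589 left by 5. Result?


0b11111010100011010111010100111101 << 5 = 0b1111101010001101011101010011110100000 = 134514386848

134514386848


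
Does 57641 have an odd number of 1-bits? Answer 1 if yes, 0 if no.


0b1110000100101001 has 7 ones => parity 1

1


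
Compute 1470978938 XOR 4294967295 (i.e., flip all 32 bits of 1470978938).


1470978938 ^ 4294967295 = 2823988357

2823988357


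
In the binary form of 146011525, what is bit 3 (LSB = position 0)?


0b1000101100111111010110000101, position 3 = 0

0


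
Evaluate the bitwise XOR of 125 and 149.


0b1111101 ^ 0b10010101 = 0b11101000 = 232

232


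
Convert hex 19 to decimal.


19 hex = 25 decimal

25


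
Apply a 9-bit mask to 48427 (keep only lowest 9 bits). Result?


48427 & 511 = 299

299


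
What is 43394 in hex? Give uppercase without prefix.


43394 = A982 hex

A982


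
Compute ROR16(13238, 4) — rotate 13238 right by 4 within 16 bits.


Rotate 0b11001110110110 right by 4 (16-bit) = 0b110001100111011 = 25403

25403


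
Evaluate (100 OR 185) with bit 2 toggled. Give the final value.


Step 1: 100 | 185 = 253
Step 2: 253 ^ (1 << 2) = 253 ^ 4 = 249

249


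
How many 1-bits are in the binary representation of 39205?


0b1001100100100101 has 7 set bits

7


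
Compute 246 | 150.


0b11110110 | 0b10010110 = 0b11110110 = 246

246


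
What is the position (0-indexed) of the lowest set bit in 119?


0b1110111. Lowest set bit at position 0

0


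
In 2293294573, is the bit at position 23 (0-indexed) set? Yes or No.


0b10001000101100001110010111101101, bit 23 = 1. Yes

Yes


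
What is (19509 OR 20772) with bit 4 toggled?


Step 1: 19509 | 20772 = 23861
Step 2: 23861 ^ (1 << 4) = 23861 ^ 16 = 23845

23845


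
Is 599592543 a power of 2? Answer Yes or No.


0b100011101111010000111001011111. Multiple bits set => No

No


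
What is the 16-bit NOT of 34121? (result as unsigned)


~0b1000010101001001 = 0b111101010110110 = 31414 (16-bit unsigned)

31414


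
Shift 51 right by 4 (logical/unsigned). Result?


0b110011 >> 4 = 0b11 = 3

3


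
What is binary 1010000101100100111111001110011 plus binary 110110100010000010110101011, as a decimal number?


1010000101100100111111001110011 + 110110100010000010110101011 = 1010111100000111000010000011110 = 1468236830

1468236830


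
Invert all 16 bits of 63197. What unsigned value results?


63197 ^ 65535 = 2338

2338


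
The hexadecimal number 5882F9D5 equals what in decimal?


5882F9D5 hex = 1484978645 decimal

1484978645


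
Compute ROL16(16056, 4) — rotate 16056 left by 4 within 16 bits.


Rotate 0b11111010111000 left by 4 (16-bit) = 0b1110101110000011 = 60291

60291


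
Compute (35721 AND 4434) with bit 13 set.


Step 1: 35721 & 4434 = 256
Step 2: 256 | (1 << 13) = 256 | 8192 = 8448

8448


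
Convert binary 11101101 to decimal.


11101101 in decimal = 237

237


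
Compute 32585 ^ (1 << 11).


32585 ^ (1 << 11) = 32585 ^ 2048 = 30537

30537


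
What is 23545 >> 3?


0b101101111111001 >> 3 = 0b101101111111 = 2943

2943


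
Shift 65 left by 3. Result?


0b1000001 << 3 = 0b1000001000 = 520

520


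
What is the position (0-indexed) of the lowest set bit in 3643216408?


0b11011001001001110001001000011000. Lowest set bit at position 3

3


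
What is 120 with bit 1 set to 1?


120 | (1 << 1) = 120 | 2 = 122

122


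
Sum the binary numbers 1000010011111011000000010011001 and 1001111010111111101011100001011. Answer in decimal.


1000010011111011000000010011001 + 1001111010111111101011100001011 = 10010001110111010101011110100100 = 2447202212

2447202212


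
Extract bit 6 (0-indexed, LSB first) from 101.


0b1100101, position 6 = 1

1


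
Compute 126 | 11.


0b1111110 | 0b1011 = 0b1111111 = 127

127


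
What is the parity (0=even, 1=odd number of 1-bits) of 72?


0b1001000 has 2 ones => parity 0

0


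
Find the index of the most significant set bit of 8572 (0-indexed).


0b10000101111100. Highest set bit at position 13

13


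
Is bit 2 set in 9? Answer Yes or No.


0b1001, bit 2 = 0. No

No


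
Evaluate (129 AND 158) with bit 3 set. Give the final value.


Step 1: 129 & 158 = 128
Step 2: 128 | (1 << 3) = 128 | 8 = 136

136


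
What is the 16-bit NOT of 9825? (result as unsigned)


~0b10011001100001 = 0b1101100110011110 = 55710 (16-bit unsigned)

55710


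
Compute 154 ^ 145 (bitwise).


0b10011010 ^ 0b10010001 = 0b1011 = 11

11


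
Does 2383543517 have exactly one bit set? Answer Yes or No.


0b10001110000100011111110011011101. Multiple bits set => No

No


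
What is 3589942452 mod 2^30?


3589942452 & 1073741823 = 368716980

368716980


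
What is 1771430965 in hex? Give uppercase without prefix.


1771430965 = 6995E435 hex

6995E435


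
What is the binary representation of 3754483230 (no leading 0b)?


3754483230 = 11011111110010001101111000011110 in binary

11011111110010001101111000011110


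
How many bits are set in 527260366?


0b11111011011010101101011001110 has 19 set bits

19


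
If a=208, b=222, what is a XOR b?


208 ^ 222 = 14

14


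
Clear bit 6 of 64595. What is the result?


64595 & ~(1 << 6) = 64531

64531


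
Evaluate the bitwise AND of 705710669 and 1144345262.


0b101010000100000100101001001101 & 0b1000100001101010101001010101110 = 0b100000100001000001100 = 1065484

1065484


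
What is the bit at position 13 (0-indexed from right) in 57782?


0b1110000110110110, position 13 = 1

1


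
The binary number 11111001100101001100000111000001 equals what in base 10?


11111001100101001100000111000001 in decimal = 4187275713

4187275713


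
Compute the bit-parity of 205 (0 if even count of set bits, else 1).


0b11001101 has 5 ones => parity 1

1


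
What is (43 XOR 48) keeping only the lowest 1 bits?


Step 1: 43 ^ 48 = 27
Step 2: 27 & 1 = 1

1


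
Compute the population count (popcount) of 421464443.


0b11001000111110000100101111011 has 16 set bits

16


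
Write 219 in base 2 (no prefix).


219 = 11011011 in binary

11011011


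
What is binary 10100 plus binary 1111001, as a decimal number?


10100 + 1111001 = 10001101 = 141

141


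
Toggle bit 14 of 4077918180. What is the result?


4077918180 ^ (1 << 14) = 4077918180 ^ 16384 = 4077934564

4077934564


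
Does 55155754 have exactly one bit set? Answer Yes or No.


0b11010010011001110000101010. Multiple bits set => No

No


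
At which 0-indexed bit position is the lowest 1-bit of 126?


0b1111110. Lowest set bit at position 1

1


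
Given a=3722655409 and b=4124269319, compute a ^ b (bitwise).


3722655409 ^ 4124269319 = 674262454

674262454


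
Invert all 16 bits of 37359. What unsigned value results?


37359 ^ 65535 = 28176

28176


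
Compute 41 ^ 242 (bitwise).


0b101001 ^ 0b11110010 = 0b11011011 = 219

219


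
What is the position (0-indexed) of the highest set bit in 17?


0b10001. Highest set bit at position 4

4


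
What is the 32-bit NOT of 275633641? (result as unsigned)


~0b10000011011011101010111101001 = 0b11101111100100100010101000010110 = 4019333654 (32-bit unsigned)

4019333654


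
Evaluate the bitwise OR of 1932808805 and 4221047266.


0b1110011001101000101001001100101 | 0b11111011100110000001000111100010 = 0b11111011101111000101001111100111 = 4223423463

4223423463


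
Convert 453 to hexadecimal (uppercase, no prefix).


453 = 1C5 hex

1C5


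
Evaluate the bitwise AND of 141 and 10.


0b10001101 & 0b1010 = 0b1000 = 8

8


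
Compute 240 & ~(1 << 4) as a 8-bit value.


240 & ~(1 << 4) = 224

224


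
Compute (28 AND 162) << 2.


Step 1: 28 & 162 = 0
Step 2: 0 << 2 = 0

0


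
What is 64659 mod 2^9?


64659 & 511 = 147

147


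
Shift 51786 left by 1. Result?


0b1100101001001010 << 1 = 0b11001010010010100 = 103572

103572


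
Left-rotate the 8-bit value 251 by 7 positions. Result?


Rotate 0b11111011 left by 7 (8-bit) = 0b11111101 = 253

253


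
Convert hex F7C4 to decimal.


F7C4 hex = 63428 decimal

63428


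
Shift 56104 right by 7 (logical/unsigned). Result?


0b1101101100101000 >> 7 = 0b110110110 = 438

438


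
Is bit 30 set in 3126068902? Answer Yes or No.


0b10111010010101000000011010100110, bit 30 = 0. No

No


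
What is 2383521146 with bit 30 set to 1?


2383521146 | (1 << 30) = 2383521146 | 1073741824 = 3457262970

3457262970


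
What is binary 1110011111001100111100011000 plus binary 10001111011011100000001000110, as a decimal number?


1110011111001100111100011000 + 10001111011011100000001000110 = 100000011010101000111101011110 = 543854430

543854430


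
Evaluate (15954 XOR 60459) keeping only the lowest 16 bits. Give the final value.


Step 1: 15954 ^ 60459 = 53881
Step 2: 53881 & 65535 = 53881

53881


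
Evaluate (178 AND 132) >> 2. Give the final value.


Step 1: 178 & 132 = 128
Step 2: 128 >> 2 = 32

32


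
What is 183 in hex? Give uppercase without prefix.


183 = B7 hex

B7


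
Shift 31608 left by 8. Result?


0b111101101111000 << 8 = 0b11110110111100000000000 = 8091648

8091648


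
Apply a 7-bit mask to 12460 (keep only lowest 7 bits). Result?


12460 & 127 = 44

44


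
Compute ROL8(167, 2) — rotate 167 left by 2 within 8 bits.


Rotate 0b10100111 left by 2 (8-bit) = 0b10011110 = 158

158


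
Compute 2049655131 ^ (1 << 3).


2049655131 ^ (1 << 3) = 2049655131 ^ 8 = 2049655123

2049655123


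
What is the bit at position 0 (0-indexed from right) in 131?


0b10000011, position 0 = 1

1


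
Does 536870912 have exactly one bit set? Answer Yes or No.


0b100000000000000000000000000000. Only one bit set => Yes

Yes


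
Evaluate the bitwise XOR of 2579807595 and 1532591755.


0b10011001110001001011110101101011 ^ 0b1011011010110010111111010001011 = 0b11000010100111011100001111100000 = 3265119200

3265119200


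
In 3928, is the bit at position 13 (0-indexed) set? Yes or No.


0b111101011000, bit 13 = 0. No

No


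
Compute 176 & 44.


0b10110000 & 0b101100 = 0b100000 = 32

32


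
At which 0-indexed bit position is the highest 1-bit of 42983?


0b1010011111100111. Highest set bit at position 15

15


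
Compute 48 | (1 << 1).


48 | (1 << 1) = 48 | 2 = 50

50


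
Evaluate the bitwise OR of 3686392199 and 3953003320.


0b11011011101110011110000110000111 | 0b11101011100111100000101100111000 = 0b11111011101111111110101110111111 = 4223658943

4223658943


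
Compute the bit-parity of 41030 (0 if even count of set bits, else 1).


0b1010000001000110 has 5 ones => parity 1

1


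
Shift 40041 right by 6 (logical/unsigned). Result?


0b1001110001101001 >> 6 = 0b1001110001 = 625

625


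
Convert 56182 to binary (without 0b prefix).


56182 = 1101101101110110 in binary

1101101101110110


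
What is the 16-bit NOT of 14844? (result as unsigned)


~0b11100111111100 = 0b1100011000000011 = 50691 (16-bit unsigned)

50691


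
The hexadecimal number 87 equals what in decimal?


87 hex = 135 decimal

135


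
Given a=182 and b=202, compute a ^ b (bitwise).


182 ^ 202 = 124

124


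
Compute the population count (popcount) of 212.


0b11010100 has 4 set bits

4


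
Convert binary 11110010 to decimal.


11110010 in decimal = 242

242


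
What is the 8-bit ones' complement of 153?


153 ^ 255 = 102

102


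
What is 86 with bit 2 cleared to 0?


86 & ~(1 << 2) = 82

82


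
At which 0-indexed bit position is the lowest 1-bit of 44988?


0b1010111110111100. Lowest set bit at position 2

2


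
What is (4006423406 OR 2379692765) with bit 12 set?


Step 1: 4006423406 | 2379692765 = 4024384511
Step 2: 4024384511 | (1 << 12) = 4024384511 | 4096 = 4024384511

4024384511


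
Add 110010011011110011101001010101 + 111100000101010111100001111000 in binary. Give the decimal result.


110010011011110011101001010101 + 111100000101010111100001111000 = 1101110100001001011001011001101 = 1854190285

1854190285


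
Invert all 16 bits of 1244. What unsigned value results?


1244 ^ 65535 = 64291

64291


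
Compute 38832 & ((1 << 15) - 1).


38832 & 32767 = 6064

6064


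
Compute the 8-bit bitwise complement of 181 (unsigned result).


~0b10110101 = 0b1001010 = 74 (8-bit unsigned)

74


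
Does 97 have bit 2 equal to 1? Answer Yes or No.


0b1100001, bit 2 = 0. No

No


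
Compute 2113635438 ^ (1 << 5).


2113635438 ^ (1 << 5) = 2113635438 ^ 32 = 2113635406

2113635406


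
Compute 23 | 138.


0b10111 | 0b10001010 = 0b10011111 = 159

159


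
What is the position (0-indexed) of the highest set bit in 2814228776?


0b10100111101111011011100100101000. Highest set bit at position 31

31


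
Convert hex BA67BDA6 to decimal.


BA67BDA6 hex = 3127360934 decimal

3127360934


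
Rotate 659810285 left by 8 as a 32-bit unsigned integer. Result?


Rotate 0b100111010100111110011111101101 left by 8 (32-bit) = 0b1010011111001111110110100100111 = 1407708455

1407708455


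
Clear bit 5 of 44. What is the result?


44 & ~(1 << 5) = 12

12


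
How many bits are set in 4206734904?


0b11111010101111011010111000111000 has 20 set bits

20


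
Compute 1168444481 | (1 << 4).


1168444481 | (1 << 4) = 1168444481 | 16 = 1168444497

1168444497


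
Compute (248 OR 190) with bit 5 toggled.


Step 1: 248 | 190 = 254
Step 2: 254 ^ (1 << 5) = 254 ^ 32 = 222

222


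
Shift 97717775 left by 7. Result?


0b101110100110000111000001111 << 7 = 0b1011101001100001110000011110000000 = 12507875200

12507875200


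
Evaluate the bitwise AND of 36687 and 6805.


0b1000111101001111 & 0b1101010010101 = 0b101000000101 = 2565

2565


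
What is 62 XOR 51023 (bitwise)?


0b111110 ^ 0b1100011101001111 = 0b1100011101110001 = 51057

51057


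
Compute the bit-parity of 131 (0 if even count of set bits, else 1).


0b10000011 has 3 ones => parity 1

1


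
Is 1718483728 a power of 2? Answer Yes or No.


0b1100110011011011111101100010000. Multiple bits set => No

No


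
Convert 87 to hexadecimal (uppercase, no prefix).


87 = 57 hex

57


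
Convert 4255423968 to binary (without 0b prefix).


4255423968 = 11111101101001001001110111100000 in binary

11111101101001001001110111100000


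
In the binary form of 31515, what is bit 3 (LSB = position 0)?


0b111101100011011, position 3 = 1

1


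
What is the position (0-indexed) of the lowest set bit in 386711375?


0b10111000011001011111101001111. Lowest set bit at position 0

0


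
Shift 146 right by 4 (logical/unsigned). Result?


0b10010010 >> 4 = 0b1001 = 9

9


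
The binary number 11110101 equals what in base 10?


11110101 in decimal = 245

245


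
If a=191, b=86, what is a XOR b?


191 ^ 86 = 233

233


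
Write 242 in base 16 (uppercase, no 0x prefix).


242 = F2 hex

F2


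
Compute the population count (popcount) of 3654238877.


0b11011001110011110100001010011101 has 18 set bits

18


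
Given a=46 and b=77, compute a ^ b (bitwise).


46 ^ 77 = 99

99


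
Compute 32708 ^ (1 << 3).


32708 ^ (1 << 3) = 32708 ^ 8 = 32716

32716


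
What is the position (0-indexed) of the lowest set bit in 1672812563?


0b1100011101101010001100000010011. Lowest set bit at position 0

0


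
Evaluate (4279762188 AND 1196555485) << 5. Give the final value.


Step 1: 4279762188 & 1196555485 = 1192360972
Step 2: 1192360972 << 5 = 38155551104

38155551104


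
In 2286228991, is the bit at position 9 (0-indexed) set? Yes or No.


0b10001000010001010001010111111111, bit 9 = 0. No

No


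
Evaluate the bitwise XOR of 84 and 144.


0b1010100 ^ 0b10010000 = 0b11000100 = 196

196


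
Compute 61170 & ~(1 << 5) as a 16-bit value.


61170 & ~(1 << 5) = 61138

61138


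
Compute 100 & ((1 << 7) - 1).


100 & 127 = 100

100


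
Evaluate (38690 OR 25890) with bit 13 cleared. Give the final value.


Step 1: 38690 | 25890 = 63266
Step 2: 63266 & ~(1 << 13) = 55074

55074


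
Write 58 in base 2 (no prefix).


58 = 111010 in binary

111010


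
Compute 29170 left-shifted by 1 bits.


0b111000111110010 << 1 = 0b1110001111100100 = 58340

58340


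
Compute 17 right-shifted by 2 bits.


0b10001 >> 2 = 0b100 = 4

4


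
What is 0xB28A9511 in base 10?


B28A9511 hex = 2995426577 decimal

2995426577


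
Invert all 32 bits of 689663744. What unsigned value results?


689663744 ^ 4294967295 = 3605303551

3605303551


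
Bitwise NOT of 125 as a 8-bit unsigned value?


~0b1111101 = 0b10000010 = 130 (8-bit unsigned)

130


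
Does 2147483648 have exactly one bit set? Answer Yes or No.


0b10000000000000000000000000000000. Only one bit set => Yes

Yes


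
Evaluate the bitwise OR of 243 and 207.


0b11110011 | 0b11001111 = 0b11111111 = 255

255


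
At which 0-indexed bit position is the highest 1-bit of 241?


0b11110001. Highest set bit at position 7

7


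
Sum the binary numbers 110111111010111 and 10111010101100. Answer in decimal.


110111111010111 + 10111010101100 = 1001111010000011 = 40579

40579


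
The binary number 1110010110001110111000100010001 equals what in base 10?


1110010110001110111000100010001 in decimal = 1925673233

1925673233


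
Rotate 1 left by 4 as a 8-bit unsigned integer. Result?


Rotate 0b1 left by 4 (8-bit) = 0b10000 = 16

16


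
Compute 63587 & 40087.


0b1111100001100011 & 0b1001110010010111 = 0b1001100000000011 = 38915

38915


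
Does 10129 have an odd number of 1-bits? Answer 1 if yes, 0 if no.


0b10011110010001 has 7 ones => parity 1

1


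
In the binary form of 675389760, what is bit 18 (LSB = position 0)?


0b101000010000011010000101000000, position 18 = 0

0


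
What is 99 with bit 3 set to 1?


99 | (1 << 3) = 99 | 8 = 107

107


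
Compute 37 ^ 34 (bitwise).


0b100101 ^ 0b100010 = 0b111 = 7

7


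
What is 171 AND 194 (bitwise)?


0b10101011 & 0b11000010 = 0b10000010 = 130

130


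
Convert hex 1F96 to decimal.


1F96 hex = 8086 decimal

8086


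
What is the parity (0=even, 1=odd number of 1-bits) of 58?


0b111010 has 4 ones => parity 0

0


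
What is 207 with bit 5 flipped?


207 ^ (1 << 5) = 207 ^ 32 = 239

239


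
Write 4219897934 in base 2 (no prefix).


4219897934 = 11111011100001101000100001001110 in binary

11111011100001101000100001001110


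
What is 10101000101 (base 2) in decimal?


10101000101 in decimal = 1349

1349


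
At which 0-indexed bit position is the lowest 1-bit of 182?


0b10110110. Lowest set bit at position 1

1


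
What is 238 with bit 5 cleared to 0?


238 & ~(1 << 5) = 206

206


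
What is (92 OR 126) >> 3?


Step 1: 92 | 126 = 126
Step 2: 126 >> 3 = 15

15


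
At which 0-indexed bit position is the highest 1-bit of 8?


0b1000. Highest set bit at position 3

3


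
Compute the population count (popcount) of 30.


0b11110 has 4 set bits

4


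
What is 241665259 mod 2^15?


241665259 & 32767 = 1259

1259


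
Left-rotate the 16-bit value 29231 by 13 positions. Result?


Rotate 0b111001000101111 left by 13 (16-bit) = 0b1110111001000101 = 60997

60997


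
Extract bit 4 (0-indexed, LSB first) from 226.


0b11100010, position 4 = 0

0


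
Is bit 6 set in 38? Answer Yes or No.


0b100110, bit 6 = 0. No

No


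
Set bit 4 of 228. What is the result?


228 | (1 << 4) = 228 | 16 = 244

244


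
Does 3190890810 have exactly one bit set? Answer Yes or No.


0b10111110001100010010000100111010. Multiple bits set => No

No


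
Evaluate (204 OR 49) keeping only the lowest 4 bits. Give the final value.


Step 1: 204 | 49 = 253
Step 2: 253 & 15 = 13

13


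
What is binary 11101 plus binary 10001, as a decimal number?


11101 + 10001 = 101110 = 46

46


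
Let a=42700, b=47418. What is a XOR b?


42700 ^ 47418 = 8182

8182


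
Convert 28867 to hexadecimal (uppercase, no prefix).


28867 = 70C3 hex

70C3


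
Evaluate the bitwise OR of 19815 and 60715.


0b100110101100111 | 0b1110110100101011 = 0b1110110101101111 = 60783

60783


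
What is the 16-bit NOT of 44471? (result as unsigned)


~0b1010110110110111 = 0b101001001001000 = 21064 (16-bit unsigned)

21064


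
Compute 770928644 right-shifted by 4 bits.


0b101101111100110111000000000100 >> 4 = 0b10110111110011011100000000 = 48183040

48183040


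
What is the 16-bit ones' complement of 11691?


11691 ^ 65535 = 53844

53844


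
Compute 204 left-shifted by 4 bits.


0b11001100 << 4 = 0b110011000000 = 3264

3264


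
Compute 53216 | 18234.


0b1100111111100000 | 0b100011100111010 = 0b1100111111111010 = 53242

53242


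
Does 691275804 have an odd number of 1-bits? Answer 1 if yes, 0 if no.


0b101001001101000000100000011100 has 10 ones => parity 0

0


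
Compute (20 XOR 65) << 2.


Step 1: 20 ^ 65 = 85
Step 2: 85 << 2 = 340

340


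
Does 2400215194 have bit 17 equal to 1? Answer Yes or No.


0b10001111000100000110000010011010, bit 17 = 0. No

No


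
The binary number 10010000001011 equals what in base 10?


10010000001011 in decimal = 9227

9227


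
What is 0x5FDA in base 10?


5FDA hex = 24538 decimal

24538


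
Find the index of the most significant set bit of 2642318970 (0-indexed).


0b10011101011111101001011001111010. Highest set bit at position 31

31


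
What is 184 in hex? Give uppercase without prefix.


184 = B8 hex

B8
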